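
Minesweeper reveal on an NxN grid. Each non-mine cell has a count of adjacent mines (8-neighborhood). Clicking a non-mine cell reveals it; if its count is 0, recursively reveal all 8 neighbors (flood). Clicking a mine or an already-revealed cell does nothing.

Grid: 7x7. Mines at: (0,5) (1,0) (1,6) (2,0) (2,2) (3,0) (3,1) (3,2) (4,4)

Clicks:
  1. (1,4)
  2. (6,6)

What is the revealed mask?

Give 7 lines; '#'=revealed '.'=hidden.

Answer: .......
....#..
.....##
.....##
####.##
#######
#######

Derivation:
Click 1 (1,4) count=1: revealed 1 new [(1,4)] -> total=1
Click 2 (6,6) count=0: revealed 24 new [(2,5) (2,6) (3,5) (3,6) (4,0) (4,1) (4,2) (4,3) (4,5) (4,6) (5,0) (5,1) (5,2) (5,3) (5,4) (5,5) (5,6) (6,0) (6,1) (6,2) (6,3) (6,4) (6,5) (6,6)] -> total=25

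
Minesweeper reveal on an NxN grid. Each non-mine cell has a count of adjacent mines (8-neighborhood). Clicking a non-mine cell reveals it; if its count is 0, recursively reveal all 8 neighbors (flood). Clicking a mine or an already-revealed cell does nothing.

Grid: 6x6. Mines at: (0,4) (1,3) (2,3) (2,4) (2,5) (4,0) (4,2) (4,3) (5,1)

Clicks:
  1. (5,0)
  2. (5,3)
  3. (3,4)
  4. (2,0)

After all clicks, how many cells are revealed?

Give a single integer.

Click 1 (5,0) count=2: revealed 1 new [(5,0)] -> total=1
Click 2 (5,3) count=2: revealed 1 new [(5,3)] -> total=2
Click 3 (3,4) count=4: revealed 1 new [(3,4)] -> total=3
Click 4 (2,0) count=0: revealed 12 new [(0,0) (0,1) (0,2) (1,0) (1,1) (1,2) (2,0) (2,1) (2,2) (3,0) (3,1) (3,2)] -> total=15

Answer: 15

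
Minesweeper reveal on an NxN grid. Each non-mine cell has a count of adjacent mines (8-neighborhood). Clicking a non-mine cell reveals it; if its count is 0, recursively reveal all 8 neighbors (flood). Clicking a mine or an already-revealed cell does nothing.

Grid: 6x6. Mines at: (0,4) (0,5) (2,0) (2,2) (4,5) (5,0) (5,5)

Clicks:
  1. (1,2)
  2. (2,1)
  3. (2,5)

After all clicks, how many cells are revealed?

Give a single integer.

Answer: 11

Derivation:
Click 1 (1,2) count=1: revealed 1 new [(1,2)] -> total=1
Click 2 (2,1) count=2: revealed 1 new [(2,1)] -> total=2
Click 3 (2,5) count=0: revealed 9 new [(1,3) (1,4) (1,5) (2,3) (2,4) (2,5) (3,3) (3,4) (3,5)] -> total=11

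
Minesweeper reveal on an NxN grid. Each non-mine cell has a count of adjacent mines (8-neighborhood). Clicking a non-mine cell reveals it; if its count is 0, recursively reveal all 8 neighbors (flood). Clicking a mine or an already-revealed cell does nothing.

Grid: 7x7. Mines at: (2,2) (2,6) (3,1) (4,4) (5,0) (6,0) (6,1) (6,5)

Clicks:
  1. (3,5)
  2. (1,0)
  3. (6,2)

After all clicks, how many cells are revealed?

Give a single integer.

Answer: 23

Derivation:
Click 1 (3,5) count=2: revealed 1 new [(3,5)] -> total=1
Click 2 (1,0) count=0: revealed 21 new [(0,0) (0,1) (0,2) (0,3) (0,4) (0,5) (0,6) (1,0) (1,1) (1,2) (1,3) (1,4) (1,5) (1,6) (2,0) (2,1) (2,3) (2,4) (2,5) (3,3) (3,4)] -> total=22
Click 3 (6,2) count=1: revealed 1 new [(6,2)] -> total=23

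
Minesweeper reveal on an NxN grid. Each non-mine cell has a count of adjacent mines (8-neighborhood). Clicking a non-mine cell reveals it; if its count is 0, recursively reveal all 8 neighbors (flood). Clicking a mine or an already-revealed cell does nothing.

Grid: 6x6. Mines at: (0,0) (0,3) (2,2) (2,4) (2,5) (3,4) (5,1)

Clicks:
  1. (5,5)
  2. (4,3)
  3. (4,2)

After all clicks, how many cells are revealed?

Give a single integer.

Answer: 8

Derivation:
Click 1 (5,5) count=0: revealed 8 new [(4,2) (4,3) (4,4) (4,5) (5,2) (5,3) (5,4) (5,5)] -> total=8
Click 2 (4,3) count=1: revealed 0 new [(none)] -> total=8
Click 3 (4,2) count=1: revealed 0 new [(none)] -> total=8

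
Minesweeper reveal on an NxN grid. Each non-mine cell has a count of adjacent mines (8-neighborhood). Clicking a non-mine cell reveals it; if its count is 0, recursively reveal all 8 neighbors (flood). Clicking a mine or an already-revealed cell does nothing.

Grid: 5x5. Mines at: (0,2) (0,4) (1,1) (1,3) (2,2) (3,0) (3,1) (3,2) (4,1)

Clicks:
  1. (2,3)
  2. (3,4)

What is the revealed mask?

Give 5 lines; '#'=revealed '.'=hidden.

Answer: .....
.....
...##
...##
...##

Derivation:
Click 1 (2,3) count=3: revealed 1 new [(2,3)] -> total=1
Click 2 (3,4) count=0: revealed 5 new [(2,4) (3,3) (3,4) (4,3) (4,4)] -> total=6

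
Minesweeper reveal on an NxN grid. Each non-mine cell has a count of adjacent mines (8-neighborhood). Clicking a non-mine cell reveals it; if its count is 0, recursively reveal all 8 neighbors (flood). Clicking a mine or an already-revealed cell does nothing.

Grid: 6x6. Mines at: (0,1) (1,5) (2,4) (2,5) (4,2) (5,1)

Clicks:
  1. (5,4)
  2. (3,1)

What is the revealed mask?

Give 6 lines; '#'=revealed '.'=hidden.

Answer: ......
......
......
.#.###
...###
...###

Derivation:
Click 1 (5,4) count=0: revealed 9 new [(3,3) (3,4) (3,5) (4,3) (4,4) (4,5) (5,3) (5,4) (5,5)] -> total=9
Click 2 (3,1) count=1: revealed 1 new [(3,1)] -> total=10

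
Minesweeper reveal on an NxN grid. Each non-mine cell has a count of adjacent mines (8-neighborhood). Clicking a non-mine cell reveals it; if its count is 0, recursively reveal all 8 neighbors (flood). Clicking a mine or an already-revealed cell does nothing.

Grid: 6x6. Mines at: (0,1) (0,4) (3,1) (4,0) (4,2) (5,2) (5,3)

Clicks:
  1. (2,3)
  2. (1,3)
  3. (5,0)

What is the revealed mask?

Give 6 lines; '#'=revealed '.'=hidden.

Click 1 (2,3) count=0: revealed 17 new [(1,2) (1,3) (1,4) (1,5) (2,2) (2,3) (2,4) (2,5) (3,2) (3,3) (3,4) (3,5) (4,3) (4,4) (4,5) (5,4) (5,5)] -> total=17
Click 2 (1,3) count=1: revealed 0 new [(none)] -> total=17
Click 3 (5,0) count=1: revealed 1 new [(5,0)] -> total=18

Answer: ......
..####
..####
..####
...###
#...##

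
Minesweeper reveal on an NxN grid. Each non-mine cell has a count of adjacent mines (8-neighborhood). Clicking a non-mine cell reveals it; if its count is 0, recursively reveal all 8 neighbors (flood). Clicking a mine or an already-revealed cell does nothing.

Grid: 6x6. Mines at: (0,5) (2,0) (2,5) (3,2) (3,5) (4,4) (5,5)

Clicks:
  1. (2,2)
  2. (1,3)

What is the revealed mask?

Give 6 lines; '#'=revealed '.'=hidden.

Answer: #####.
#####.
.####.
......
......
......

Derivation:
Click 1 (2,2) count=1: revealed 1 new [(2,2)] -> total=1
Click 2 (1,3) count=0: revealed 13 new [(0,0) (0,1) (0,2) (0,3) (0,4) (1,0) (1,1) (1,2) (1,3) (1,4) (2,1) (2,3) (2,4)] -> total=14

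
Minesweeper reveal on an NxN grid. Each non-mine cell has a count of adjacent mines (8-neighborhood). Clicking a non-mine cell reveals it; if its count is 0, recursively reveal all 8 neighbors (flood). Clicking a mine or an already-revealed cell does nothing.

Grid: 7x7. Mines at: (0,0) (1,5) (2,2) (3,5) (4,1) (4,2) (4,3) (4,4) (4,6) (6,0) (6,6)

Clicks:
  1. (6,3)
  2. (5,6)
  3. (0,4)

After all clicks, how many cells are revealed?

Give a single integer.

Click 1 (6,3) count=0: revealed 10 new [(5,1) (5,2) (5,3) (5,4) (5,5) (6,1) (6,2) (6,3) (6,4) (6,5)] -> total=10
Click 2 (5,6) count=2: revealed 1 new [(5,6)] -> total=11
Click 3 (0,4) count=1: revealed 1 new [(0,4)] -> total=12

Answer: 12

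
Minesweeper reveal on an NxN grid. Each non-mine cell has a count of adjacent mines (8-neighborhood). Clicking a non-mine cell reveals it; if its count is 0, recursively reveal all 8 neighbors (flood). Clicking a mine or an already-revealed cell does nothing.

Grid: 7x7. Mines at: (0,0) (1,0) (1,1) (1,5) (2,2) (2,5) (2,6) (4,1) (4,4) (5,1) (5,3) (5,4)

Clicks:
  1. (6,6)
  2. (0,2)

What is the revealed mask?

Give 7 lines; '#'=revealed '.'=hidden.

Click 1 (6,6) count=0: revealed 8 new [(3,5) (3,6) (4,5) (4,6) (5,5) (5,6) (6,5) (6,6)] -> total=8
Click 2 (0,2) count=1: revealed 1 new [(0,2)] -> total=9

Answer: ..#....
.......
.......
.....##
.....##
.....##
.....##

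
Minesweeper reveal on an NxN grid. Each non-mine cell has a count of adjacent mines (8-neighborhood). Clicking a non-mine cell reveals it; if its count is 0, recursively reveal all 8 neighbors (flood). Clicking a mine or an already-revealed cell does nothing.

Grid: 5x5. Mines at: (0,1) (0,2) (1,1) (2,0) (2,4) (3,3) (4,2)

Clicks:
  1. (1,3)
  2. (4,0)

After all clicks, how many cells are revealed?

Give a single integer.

Click 1 (1,3) count=2: revealed 1 new [(1,3)] -> total=1
Click 2 (4,0) count=0: revealed 4 new [(3,0) (3,1) (4,0) (4,1)] -> total=5

Answer: 5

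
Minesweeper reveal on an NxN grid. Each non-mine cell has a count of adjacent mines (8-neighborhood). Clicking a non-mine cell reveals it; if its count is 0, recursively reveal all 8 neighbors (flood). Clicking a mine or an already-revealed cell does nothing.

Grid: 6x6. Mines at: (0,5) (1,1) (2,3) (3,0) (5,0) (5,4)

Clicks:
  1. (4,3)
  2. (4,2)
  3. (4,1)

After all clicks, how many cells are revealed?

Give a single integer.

Click 1 (4,3) count=1: revealed 1 new [(4,3)] -> total=1
Click 2 (4,2) count=0: revealed 8 new [(3,1) (3,2) (3,3) (4,1) (4,2) (5,1) (5,2) (5,3)] -> total=9
Click 3 (4,1) count=2: revealed 0 new [(none)] -> total=9

Answer: 9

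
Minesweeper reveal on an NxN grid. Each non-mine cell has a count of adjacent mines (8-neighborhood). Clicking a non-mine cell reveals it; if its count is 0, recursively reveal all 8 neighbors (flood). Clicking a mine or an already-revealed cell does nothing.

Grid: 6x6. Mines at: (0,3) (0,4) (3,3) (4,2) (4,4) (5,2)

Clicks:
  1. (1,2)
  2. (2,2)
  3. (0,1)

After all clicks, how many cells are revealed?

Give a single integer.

Answer: 16

Derivation:
Click 1 (1,2) count=1: revealed 1 new [(1,2)] -> total=1
Click 2 (2,2) count=1: revealed 1 new [(2,2)] -> total=2
Click 3 (0,1) count=0: revealed 14 new [(0,0) (0,1) (0,2) (1,0) (1,1) (2,0) (2,1) (3,0) (3,1) (3,2) (4,0) (4,1) (5,0) (5,1)] -> total=16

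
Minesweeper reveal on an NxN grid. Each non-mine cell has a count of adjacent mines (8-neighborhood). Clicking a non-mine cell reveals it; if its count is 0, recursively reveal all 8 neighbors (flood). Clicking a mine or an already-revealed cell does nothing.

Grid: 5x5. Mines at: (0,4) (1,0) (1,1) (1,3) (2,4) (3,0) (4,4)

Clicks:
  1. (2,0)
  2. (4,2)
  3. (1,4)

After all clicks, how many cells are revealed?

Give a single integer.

Click 1 (2,0) count=3: revealed 1 new [(2,0)] -> total=1
Click 2 (4,2) count=0: revealed 9 new [(2,1) (2,2) (2,3) (3,1) (3,2) (3,3) (4,1) (4,2) (4,3)] -> total=10
Click 3 (1,4) count=3: revealed 1 new [(1,4)] -> total=11

Answer: 11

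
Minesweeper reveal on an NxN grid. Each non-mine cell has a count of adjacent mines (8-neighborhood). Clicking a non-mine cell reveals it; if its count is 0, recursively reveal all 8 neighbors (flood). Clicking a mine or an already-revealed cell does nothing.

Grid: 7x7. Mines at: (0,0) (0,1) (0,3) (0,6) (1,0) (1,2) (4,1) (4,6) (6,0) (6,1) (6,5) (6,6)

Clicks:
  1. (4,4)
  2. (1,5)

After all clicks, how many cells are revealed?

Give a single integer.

Answer: 25

Derivation:
Click 1 (4,4) count=0: revealed 25 new [(1,3) (1,4) (1,5) (1,6) (2,2) (2,3) (2,4) (2,5) (2,6) (3,2) (3,3) (3,4) (3,5) (3,6) (4,2) (4,3) (4,4) (4,5) (5,2) (5,3) (5,4) (5,5) (6,2) (6,3) (6,4)] -> total=25
Click 2 (1,5) count=1: revealed 0 new [(none)] -> total=25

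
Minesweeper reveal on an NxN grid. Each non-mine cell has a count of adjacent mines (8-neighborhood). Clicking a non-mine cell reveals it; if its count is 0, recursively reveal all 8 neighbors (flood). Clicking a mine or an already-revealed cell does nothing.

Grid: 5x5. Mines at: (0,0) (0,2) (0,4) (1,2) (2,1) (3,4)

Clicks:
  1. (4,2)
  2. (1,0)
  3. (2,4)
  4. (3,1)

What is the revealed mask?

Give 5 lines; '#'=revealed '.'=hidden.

Answer: .....
#....
....#
####.
####.

Derivation:
Click 1 (4,2) count=0: revealed 8 new [(3,0) (3,1) (3,2) (3,3) (4,0) (4,1) (4,2) (4,3)] -> total=8
Click 2 (1,0) count=2: revealed 1 new [(1,0)] -> total=9
Click 3 (2,4) count=1: revealed 1 new [(2,4)] -> total=10
Click 4 (3,1) count=1: revealed 0 new [(none)] -> total=10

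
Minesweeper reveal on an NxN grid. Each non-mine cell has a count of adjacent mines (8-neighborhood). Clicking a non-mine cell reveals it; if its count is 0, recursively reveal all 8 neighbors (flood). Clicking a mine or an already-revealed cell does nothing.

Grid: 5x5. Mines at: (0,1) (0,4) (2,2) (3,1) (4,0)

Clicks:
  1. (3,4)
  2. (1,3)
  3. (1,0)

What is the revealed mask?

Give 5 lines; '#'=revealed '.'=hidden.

Answer: .....
#..##
...##
..###
..###

Derivation:
Click 1 (3,4) count=0: revealed 10 new [(1,3) (1,4) (2,3) (2,4) (3,2) (3,3) (3,4) (4,2) (4,3) (4,4)] -> total=10
Click 2 (1,3) count=2: revealed 0 new [(none)] -> total=10
Click 3 (1,0) count=1: revealed 1 new [(1,0)] -> total=11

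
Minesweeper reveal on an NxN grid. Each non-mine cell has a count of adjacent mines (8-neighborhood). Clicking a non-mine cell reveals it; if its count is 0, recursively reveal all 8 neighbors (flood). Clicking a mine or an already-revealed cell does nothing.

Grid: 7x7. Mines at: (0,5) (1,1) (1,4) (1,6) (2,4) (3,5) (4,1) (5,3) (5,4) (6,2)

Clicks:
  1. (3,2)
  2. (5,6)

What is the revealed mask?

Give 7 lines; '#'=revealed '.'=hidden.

Answer: .......
.......
.......
..#....
.....##
.....##
.....##

Derivation:
Click 1 (3,2) count=1: revealed 1 new [(3,2)] -> total=1
Click 2 (5,6) count=0: revealed 6 new [(4,5) (4,6) (5,5) (5,6) (6,5) (6,6)] -> total=7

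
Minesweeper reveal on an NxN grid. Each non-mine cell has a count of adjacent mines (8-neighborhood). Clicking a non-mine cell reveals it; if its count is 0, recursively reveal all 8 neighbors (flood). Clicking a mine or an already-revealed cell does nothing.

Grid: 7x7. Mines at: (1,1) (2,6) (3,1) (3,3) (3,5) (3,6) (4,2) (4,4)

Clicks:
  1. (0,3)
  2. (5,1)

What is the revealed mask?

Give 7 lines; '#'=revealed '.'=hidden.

Click 1 (0,3) count=0: revealed 14 new [(0,2) (0,3) (0,4) (0,5) (0,6) (1,2) (1,3) (1,4) (1,5) (1,6) (2,2) (2,3) (2,4) (2,5)] -> total=14
Click 2 (5,1) count=1: revealed 1 new [(5,1)] -> total=15

Answer: ..#####
..#####
..####.
.......
.......
.#.....
.......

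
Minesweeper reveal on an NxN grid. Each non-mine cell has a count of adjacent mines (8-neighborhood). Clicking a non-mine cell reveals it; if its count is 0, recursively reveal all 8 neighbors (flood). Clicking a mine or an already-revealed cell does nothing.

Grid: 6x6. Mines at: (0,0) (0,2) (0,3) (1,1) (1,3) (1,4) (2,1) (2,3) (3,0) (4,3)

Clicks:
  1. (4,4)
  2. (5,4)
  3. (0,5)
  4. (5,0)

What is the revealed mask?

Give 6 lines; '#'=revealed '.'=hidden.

Click 1 (4,4) count=1: revealed 1 new [(4,4)] -> total=1
Click 2 (5,4) count=1: revealed 1 new [(5,4)] -> total=2
Click 3 (0,5) count=1: revealed 1 new [(0,5)] -> total=3
Click 4 (5,0) count=0: revealed 6 new [(4,0) (4,1) (4,2) (5,0) (5,1) (5,2)] -> total=9

Answer: .....#
......
......
......
###.#.
###.#.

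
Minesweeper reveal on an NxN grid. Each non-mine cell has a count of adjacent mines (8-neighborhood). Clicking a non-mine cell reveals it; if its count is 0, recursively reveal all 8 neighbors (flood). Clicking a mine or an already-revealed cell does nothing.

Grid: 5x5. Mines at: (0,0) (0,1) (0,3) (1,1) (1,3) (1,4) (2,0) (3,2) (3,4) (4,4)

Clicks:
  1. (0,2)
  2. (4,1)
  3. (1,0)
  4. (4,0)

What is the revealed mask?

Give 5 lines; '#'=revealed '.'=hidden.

Click 1 (0,2) count=4: revealed 1 new [(0,2)] -> total=1
Click 2 (4,1) count=1: revealed 1 new [(4,1)] -> total=2
Click 3 (1,0) count=4: revealed 1 new [(1,0)] -> total=3
Click 4 (4,0) count=0: revealed 3 new [(3,0) (3,1) (4,0)] -> total=6

Answer: ..#..
#....
.....
##...
##...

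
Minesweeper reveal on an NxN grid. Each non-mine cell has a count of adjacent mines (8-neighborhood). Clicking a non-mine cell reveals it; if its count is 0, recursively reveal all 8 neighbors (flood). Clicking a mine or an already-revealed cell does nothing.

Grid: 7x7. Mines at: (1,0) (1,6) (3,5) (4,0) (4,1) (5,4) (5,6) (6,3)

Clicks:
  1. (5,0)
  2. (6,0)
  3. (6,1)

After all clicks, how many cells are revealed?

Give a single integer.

Click 1 (5,0) count=2: revealed 1 new [(5,0)] -> total=1
Click 2 (6,0) count=0: revealed 5 new [(5,1) (5,2) (6,0) (6,1) (6,2)] -> total=6
Click 3 (6,1) count=0: revealed 0 new [(none)] -> total=6

Answer: 6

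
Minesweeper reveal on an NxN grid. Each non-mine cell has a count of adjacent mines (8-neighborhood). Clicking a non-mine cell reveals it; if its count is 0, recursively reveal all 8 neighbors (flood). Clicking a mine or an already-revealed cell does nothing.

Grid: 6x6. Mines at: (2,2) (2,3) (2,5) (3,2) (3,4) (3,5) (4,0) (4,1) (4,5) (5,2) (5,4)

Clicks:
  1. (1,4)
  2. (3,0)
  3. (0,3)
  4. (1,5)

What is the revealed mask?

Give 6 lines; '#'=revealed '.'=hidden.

Answer: ######
######
##....
##....
......
......

Derivation:
Click 1 (1,4) count=2: revealed 1 new [(1,4)] -> total=1
Click 2 (3,0) count=2: revealed 1 new [(3,0)] -> total=2
Click 3 (0,3) count=0: revealed 14 new [(0,0) (0,1) (0,2) (0,3) (0,4) (0,5) (1,0) (1,1) (1,2) (1,3) (1,5) (2,0) (2,1) (3,1)] -> total=16
Click 4 (1,5) count=1: revealed 0 new [(none)] -> total=16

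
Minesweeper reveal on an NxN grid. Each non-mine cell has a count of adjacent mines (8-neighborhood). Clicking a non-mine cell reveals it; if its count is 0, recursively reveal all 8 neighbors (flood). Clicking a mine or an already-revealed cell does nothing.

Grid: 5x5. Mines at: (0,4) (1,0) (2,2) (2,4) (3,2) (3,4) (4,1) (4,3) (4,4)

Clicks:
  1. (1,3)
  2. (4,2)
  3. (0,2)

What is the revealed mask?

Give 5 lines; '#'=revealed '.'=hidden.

Answer: .###.
.###.
.....
.....
..#..

Derivation:
Click 1 (1,3) count=3: revealed 1 new [(1,3)] -> total=1
Click 2 (4,2) count=3: revealed 1 new [(4,2)] -> total=2
Click 3 (0,2) count=0: revealed 5 new [(0,1) (0,2) (0,3) (1,1) (1,2)] -> total=7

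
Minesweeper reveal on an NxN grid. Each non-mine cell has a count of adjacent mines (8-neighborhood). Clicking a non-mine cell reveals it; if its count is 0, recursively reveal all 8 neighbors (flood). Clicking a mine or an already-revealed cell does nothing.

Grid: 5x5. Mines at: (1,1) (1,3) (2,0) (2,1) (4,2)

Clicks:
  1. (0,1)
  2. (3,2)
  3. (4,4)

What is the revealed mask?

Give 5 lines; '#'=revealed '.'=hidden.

Answer: .#...
.....
...##
..###
...##

Derivation:
Click 1 (0,1) count=1: revealed 1 new [(0,1)] -> total=1
Click 2 (3,2) count=2: revealed 1 new [(3,2)] -> total=2
Click 3 (4,4) count=0: revealed 6 new [(2,3) (2,4) (3,3) (3,4) (4,3) (4,4)] -> total=8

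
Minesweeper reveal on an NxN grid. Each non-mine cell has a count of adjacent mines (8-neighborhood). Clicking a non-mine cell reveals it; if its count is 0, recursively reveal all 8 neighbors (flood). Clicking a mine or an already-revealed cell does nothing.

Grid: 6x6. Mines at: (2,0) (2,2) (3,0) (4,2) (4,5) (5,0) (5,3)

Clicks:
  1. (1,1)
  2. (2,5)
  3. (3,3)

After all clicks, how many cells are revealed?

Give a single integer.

Answer: 18

Derivation:
Click 1 (1,1) count=2: revealed 1 new [(1,1)] -> total=1
Click 2 (2,5) count=0: revealed 17 new [(0,0) (0,1) (0,2) (0,3) (0,4) (0,5) (1,0) (1,2) (1,3) (1,4) (1,5) (2,3) (2,4) (2,5) (3,3) (3,4) (3,5)] -> total=18
Click 3 (3,3) count=2: revealed 0 new [(none)] -> total=18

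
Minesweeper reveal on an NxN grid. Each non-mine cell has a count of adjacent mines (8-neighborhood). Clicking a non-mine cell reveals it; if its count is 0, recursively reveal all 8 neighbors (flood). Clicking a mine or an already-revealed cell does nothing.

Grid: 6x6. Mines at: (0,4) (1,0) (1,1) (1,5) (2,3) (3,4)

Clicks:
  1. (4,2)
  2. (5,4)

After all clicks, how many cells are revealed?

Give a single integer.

Click 1 (4,2) count=0: revealed 19 new [(2,0) (2,1) (2,2) (3,0) (3,1) (3,2) (3,3) (4,0) (4,1) (4,2) (4,3) (4,4) (4,5) (5,0) (5,1) (5,2) (5,3) (5,4) (5,5)] -> total=19
Click 2 (5,4) count=0: revealed 0 new [(none)] -> total=19

Answer: 19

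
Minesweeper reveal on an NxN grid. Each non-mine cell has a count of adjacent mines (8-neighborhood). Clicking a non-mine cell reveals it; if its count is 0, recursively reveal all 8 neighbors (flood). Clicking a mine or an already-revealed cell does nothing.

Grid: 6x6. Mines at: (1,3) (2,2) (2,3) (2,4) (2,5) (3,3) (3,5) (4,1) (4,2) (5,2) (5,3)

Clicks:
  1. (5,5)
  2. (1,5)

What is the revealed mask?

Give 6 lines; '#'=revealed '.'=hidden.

Click 1 (5,5) count=0: revealed 4 new [(4,4) (4,5) (5,4) (5,5)] -> total=4
Click 2 (1,5) count=2: revealed 1 new [(1,5)] -> total=5

Answer: ......
.....#
......
......
....##
....##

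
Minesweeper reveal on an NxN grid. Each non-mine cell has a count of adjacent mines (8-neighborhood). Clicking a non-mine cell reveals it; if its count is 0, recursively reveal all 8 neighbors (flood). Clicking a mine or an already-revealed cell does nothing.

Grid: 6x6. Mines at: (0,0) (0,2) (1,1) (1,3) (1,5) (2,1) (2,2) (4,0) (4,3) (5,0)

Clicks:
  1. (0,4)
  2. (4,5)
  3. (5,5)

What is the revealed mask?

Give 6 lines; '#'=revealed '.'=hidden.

Answer: ....#.
......
....##
....##
....##
....##

Derivation:
Click 1 (0,4) count=2: revealed 1 new [(0,4)] -> total=1
Click 2 (4,5) count=0: revealed 8 new [(2,4) (2,5) (3,4) (3,5) (4,4) (4,5) (5,4) (5,5)] -> total=9
Click 3 (5,5) count=0: revealed 0 new [(none)] -> total=9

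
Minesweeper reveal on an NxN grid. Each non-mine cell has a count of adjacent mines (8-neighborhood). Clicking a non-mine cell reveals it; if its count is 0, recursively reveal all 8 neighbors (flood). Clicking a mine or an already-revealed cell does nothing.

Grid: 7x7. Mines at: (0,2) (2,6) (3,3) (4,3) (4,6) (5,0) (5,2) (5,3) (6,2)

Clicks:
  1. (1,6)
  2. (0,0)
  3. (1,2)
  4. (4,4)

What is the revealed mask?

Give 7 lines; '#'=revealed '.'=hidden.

Click 1 (1,6) count=1: revealed 1 new [(1,6)] -> total=1
Click 2 (0,0) count=0: revealed 14 new [(0,0) (0,1) (1,0) (1,1) (1,2) (2,0) (2,1) (2,2) (3,0) (3,1) (3,2) (4,0) (4,1) (4,2)] -> total=15
Click 3 (1,2) count=1: revealed 0 new [(none)] -> total=15
Click 4 (4,4) count=3: revealed 1 new [(4,4)] -> total=16

Answer: ##.....
###...#
###....
###....
###.#..
.......
.......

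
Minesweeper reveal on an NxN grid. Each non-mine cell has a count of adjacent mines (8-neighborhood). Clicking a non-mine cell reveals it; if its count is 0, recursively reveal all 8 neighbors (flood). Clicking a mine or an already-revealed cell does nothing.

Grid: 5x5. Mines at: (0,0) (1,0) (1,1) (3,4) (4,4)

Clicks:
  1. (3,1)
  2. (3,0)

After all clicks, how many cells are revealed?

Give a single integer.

Answer: 12

Derivation:
Click 1 (3,1) count=0: revealed 12 new [(2,0) (2,1) (2,2) (2,3) (3,0) (3,1) (3,2) (3,3) (4,0) (4,1) (4,2) (4,3)] -> total=12
Click 2 (3,0) count=0: revealed 0 new [(none)] -> total=12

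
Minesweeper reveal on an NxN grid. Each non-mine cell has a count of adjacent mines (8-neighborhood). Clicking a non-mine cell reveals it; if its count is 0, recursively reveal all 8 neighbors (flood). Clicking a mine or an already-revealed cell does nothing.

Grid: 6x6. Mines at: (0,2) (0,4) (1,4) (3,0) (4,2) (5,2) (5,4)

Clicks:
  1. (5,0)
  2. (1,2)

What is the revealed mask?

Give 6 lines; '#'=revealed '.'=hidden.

Answer: ......
..#...
......
......
##....
##....

Derivation:
Click 1 (5,0) count=0: revealed 4 new [(4,0) (4,1) (5,0) (5,1)] -> total=4
Click 2 (1,2) count=1: revealed 1 new [(1,2)] -> total=5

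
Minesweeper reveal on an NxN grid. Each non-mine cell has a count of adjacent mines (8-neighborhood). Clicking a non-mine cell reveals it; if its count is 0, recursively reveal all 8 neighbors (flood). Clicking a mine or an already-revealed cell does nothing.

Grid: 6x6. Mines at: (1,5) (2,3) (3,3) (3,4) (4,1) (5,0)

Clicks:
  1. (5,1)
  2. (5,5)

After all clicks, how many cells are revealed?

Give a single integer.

Answer: 9

Derivation:
Click 1 (5,1) count=2: revealed 1 new [(5,1)] -> total=1
Click 2 (5,5) count=0: revealed 8 new [(4,2) (4,3) (4,4) (4,5) (5,2) (5,3) (5,4) (5,5)] -> total=9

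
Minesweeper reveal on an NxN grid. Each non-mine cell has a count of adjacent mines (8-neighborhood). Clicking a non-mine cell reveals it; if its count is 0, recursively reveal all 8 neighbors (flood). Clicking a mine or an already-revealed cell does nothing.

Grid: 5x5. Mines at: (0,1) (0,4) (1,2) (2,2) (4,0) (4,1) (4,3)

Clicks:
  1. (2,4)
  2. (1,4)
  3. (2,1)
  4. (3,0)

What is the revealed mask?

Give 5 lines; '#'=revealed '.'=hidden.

Click 1 (2,4) count=0: revealed 6 new [(1,3) (1,4) (2,3) (2,4) (3,3) (3,4)] -> total=6
Click 2 (1,4) count=1: revealed 0 new [(none)] -> total=6
Click 3 (2,1) count=2: revealed 1 new [(2,1)] -> total=7
Click 4 (3,0) count=2: revealed 1 new [(3,0)] -> total=8

Answer: .....
...##
.#.##
#..##
.....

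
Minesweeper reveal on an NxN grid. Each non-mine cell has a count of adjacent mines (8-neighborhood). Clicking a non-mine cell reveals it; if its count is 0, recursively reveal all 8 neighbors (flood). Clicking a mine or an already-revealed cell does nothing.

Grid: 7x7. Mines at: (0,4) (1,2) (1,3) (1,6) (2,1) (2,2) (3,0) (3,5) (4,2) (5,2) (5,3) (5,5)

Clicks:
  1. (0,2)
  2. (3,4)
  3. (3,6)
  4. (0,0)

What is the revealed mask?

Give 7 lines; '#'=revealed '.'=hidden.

Click 1 (0,2) count=2: revealed 1 new [(0,2)] -> total=1
Click 2 (3,4) count=1: revealed 1 new [(3,4)] -> total=2
Click 3 (3,6) count=1: revealed 1 new [(3,6)] -> total=3
Click 4 (0,0) count=0: revealed 4 new [(0,0) (0,1) (1,0) (1,1)] -> total=7

Answer: ###....
##.....
.......
....#.#
.......
.......
.......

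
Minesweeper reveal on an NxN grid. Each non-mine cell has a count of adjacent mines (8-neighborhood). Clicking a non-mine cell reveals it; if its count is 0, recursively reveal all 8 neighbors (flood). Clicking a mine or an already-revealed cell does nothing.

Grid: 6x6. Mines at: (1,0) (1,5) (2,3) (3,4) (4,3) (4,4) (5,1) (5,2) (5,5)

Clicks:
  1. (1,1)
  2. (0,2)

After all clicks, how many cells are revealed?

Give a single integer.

Click 1 (1,1) count=1: revealed 1 new [(1,1)] -> total=1
Click 2 (0,2) count=0: revealed 7 new [(0,1) (0,2) (0,3) (0,4) (1,2) (1,3) (1,4)] -> total=8

Answer: 8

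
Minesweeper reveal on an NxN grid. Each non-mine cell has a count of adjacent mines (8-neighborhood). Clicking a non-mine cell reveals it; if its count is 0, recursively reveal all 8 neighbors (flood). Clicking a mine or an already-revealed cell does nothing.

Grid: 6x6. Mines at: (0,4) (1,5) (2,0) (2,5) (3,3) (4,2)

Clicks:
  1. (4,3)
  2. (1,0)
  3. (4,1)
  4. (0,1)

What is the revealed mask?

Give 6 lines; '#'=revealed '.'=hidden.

Click 1 (4,3) count=2: revealed 1 new [(4,3)] -> total=1
Click 2 (1,0) count=1: revealed 1 new [(1,0)] -> total=2
Click 3 (4,1) count=1: revealed 1 new [(4,1)] -> total=3
Click 4 (0,1) count=0: revealed 10 new [(0,0) (0,1) (0,2) (0,3) (1,1) (1,2) (1,3) (2,1) (2,2) (2,3)] -> total=13

Answer: ####..
####..
.###..
......
.#.#..
......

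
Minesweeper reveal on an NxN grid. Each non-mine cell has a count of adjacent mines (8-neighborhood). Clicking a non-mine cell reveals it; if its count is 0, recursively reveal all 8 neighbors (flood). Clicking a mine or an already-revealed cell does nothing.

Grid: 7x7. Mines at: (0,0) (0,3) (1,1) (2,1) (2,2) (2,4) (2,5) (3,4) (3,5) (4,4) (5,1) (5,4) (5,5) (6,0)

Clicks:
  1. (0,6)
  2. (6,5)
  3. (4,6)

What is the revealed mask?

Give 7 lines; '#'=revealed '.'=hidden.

Answer: ....###
....###
.......
.......
......#
.......
.....#.

Derivation:
Click 1 (0,6) count=0: revealed 6 new [(0,4) (0,5) (0,6) (1,4) (1,5) (1,6)] -> total=6
Click 2 (6,5) count=2: revealed 1 new [(6,5)] -> total=7
Click 3 (4,6) count=2: revealed 1 new [(4,6)] -> total=8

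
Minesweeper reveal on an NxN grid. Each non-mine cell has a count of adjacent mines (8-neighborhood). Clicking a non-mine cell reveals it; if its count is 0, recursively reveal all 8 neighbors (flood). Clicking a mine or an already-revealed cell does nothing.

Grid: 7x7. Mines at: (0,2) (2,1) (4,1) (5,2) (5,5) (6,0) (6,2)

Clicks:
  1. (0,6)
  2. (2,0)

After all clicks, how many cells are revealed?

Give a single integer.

Click 1 (0,6) count=0: revealed 24 new [(0,3) (0,4) (0,5) (0,6) (1,2) (1,3) (1,4) (1,5) (1,6) (2,2) (2,3) (2,4) (2,5) (2,6) (3,2) (3,3) (3,4) (3,5) (3,6) (4,2) (4,3) (4,4) (4,5) (4,6)] -> total=24
Click 2 (2,0) count=1: revealed 1 new [(2,0)] -> total=25

Answer: 25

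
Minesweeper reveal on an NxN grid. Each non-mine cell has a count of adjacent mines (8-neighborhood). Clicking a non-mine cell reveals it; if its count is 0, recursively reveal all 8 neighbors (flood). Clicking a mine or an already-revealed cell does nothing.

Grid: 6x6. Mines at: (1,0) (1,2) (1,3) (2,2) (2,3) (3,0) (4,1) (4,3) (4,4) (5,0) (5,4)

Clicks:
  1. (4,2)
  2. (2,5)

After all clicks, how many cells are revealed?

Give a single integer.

Answer: 9

Derivation:
Click 1 (4,2) count=2: revealed 1 new [(4,2)] -> total=1
Click 2 (2,5) count=0: revealed 8 new [(0,4) (0,5) (1,4) (1,5) (2,4) (2,5) (3,4) (3,5)] -> total=9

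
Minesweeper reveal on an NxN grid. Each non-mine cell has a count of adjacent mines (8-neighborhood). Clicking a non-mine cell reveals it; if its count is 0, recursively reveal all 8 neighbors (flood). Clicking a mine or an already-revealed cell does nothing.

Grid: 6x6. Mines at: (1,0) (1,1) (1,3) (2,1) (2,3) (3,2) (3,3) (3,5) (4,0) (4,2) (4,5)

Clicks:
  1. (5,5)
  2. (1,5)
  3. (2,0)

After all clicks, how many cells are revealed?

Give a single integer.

Answer: 8

Derivation:
Click 1 (5,5) count=1: revealed 1 new [(5,5)] -> total=1
Click 2 (1,5) count=0: revealed 6 new [(0,4) (0,5) (1,4) (1,5) (2,4) (2,5)] -> total=7
Click 3 (2,0) count=3: revealed 1 new [(2,0)] -> total=8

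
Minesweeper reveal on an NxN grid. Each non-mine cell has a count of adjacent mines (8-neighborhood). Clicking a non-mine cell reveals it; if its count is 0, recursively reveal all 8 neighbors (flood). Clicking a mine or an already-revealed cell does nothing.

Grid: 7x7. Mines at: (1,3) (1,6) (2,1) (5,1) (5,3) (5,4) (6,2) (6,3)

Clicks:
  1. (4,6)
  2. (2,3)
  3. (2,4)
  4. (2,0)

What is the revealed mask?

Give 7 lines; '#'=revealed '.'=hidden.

Click 1 (4,6) count=0: revealed 19 new [(2,2) (2,3) (2,4) (2,5) (2,6) (3,2) (3,3) (3,4) (3,5) (3,6) (4,2) (4,3) (4,4) (4,5) (4,6) (5,5) (5,6) (6,5) (6,6)] -> total=19
Click 2 (2,3) count=1: revealed 0 new [(none)] -> total=19
Click 3 (2,4) count=1: revealed 0 new [(none)] -> total=19
Click 4 (2,0) count=1: revealed 1 new [(2,0)] -> total=20

Answer: .......
.......
#.#####
..#####
..#####
.....##
.....##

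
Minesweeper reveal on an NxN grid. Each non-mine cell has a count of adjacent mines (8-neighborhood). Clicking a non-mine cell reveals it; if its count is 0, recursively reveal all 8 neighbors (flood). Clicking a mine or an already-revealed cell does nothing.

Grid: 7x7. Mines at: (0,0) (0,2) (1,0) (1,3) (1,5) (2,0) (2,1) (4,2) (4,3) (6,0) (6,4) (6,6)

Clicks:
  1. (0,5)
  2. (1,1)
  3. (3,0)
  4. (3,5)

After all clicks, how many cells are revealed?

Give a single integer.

Click 1 (0,5) count=1: revealed 1 new [(0,5)] -> total=1
Click 2 (1,1) count=5: revealed 1 new [(1,1)] -> total=2
Click 3 (3,0) count=2: revealed 1 new [(3,0)] -> total=3
Click 4 (3,5) count=0: revealed 12 new [(2,4) (2,5) (2,6) (3,4) (3,5) (3,6) (4,4) (4,5) (4,6) (5,4) (5,5) (5,6)] -> total=15

Answer: 15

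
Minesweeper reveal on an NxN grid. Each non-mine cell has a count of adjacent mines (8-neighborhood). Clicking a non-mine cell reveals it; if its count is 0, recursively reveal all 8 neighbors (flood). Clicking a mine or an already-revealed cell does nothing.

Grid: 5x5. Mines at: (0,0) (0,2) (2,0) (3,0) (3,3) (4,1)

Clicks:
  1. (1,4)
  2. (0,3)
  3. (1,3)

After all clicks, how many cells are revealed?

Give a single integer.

Click 1 (1,4) count=0: revealed 6 new [(0,3) (0,4) (1,3) (1,4) (2,3) (2,4)] -> total=6
Click 2 (0,3) count=1: revealed 0 new [(none)] -> total=6
Click 3 (1,3) count=1: revealed 0 new [(none)] -> total=6

Answer: 6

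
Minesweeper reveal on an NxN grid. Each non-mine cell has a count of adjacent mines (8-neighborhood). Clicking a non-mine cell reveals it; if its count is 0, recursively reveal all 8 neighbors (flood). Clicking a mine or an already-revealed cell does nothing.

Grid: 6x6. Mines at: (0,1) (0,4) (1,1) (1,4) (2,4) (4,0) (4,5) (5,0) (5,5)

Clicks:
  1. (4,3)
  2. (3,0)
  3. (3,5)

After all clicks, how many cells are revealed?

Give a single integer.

Answer: 17

Derivation:
Click 1 (4,3) count=0: revealed 15 new [(2,1) (2,2) (2,3) (3,1) (3,2) (3,3) (3,4) (4,1) (4,2) (4,3) (4,4) (5,1) (5,2) (5,3) (5,4)] -> total=15
Click 2 (3,0) count=1: revealed 1 new [(3,0)] -> total=16
Click 3 (3,5) count=2: revealed 1 new [(3,5)] -> total=17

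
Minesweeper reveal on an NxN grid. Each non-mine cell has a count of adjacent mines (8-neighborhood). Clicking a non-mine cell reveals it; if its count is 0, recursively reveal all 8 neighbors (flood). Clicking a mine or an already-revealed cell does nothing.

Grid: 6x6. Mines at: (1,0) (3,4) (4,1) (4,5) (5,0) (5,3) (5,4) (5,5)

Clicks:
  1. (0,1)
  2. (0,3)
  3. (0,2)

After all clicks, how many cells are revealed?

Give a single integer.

Click 1 (0,1) count=1: revealed 1 new [(0,1)] -> total=1
Click 2 (0,3) count=0: revealed 17 new [(0,2) (0,3) (0,4) (0,5) (1,1) (1,2) (1,3) (1,4) (1,5) (2,1) (2,2) (2,3) (2,4) (2,5) (3,1) (3,2) (3,3)] -> total=18
Click 3 (0,2) count=0: revealed 0 new [(none)] -> total=18

Answer: 18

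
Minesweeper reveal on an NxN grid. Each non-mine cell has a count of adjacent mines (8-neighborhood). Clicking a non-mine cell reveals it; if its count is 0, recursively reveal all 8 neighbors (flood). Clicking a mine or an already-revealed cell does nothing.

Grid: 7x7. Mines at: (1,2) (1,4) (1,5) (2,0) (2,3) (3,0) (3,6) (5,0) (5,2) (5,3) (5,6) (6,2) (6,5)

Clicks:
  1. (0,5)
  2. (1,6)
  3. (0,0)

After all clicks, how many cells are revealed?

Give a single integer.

Click 1 (0,5) count=2: revealed 1 new [(0,5)] -> total=1
Click 2 (1,6) count=1: revealed 1 new [(1,6)] -> total=2
Click 3 (0,0) count=0: revealed 4 new [(0,0) (0,1) (1,0) (1,1)] -> total=6

Answer: 6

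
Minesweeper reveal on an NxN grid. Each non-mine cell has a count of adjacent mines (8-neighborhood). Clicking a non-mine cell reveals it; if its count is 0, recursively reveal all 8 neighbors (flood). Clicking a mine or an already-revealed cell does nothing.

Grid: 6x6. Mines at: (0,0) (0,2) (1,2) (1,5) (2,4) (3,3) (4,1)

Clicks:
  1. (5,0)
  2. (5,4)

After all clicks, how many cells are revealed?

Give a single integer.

Click 1 (5,0) count=1: revealed 1 new [(5,0)] -> total=1
Click 2 (5,4) count=0: revealed 10 new [(3,4) (3,5) (4,2) (4,3) (4,4) (4,5) (5,2) (5,3) (5,4) (5,5)] -> total=11

Answer: 11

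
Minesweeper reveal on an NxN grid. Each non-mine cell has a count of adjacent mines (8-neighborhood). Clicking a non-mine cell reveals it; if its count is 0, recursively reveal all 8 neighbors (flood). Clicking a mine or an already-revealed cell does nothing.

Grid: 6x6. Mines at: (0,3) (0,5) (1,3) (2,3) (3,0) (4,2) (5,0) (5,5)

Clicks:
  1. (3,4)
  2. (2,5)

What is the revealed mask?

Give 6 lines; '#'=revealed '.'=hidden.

Answer: ......
....##
....##
....##
....##
......

Derivation:
Click 1 (3,4) count=1: revealed 1 new [(3,4)] -> total=1
Click 2 (2,5) count=0: revealed 7 new [(1,4) (1,5) (2,4) (2,5) (3,5) (4,4) (4,5)] -> total=8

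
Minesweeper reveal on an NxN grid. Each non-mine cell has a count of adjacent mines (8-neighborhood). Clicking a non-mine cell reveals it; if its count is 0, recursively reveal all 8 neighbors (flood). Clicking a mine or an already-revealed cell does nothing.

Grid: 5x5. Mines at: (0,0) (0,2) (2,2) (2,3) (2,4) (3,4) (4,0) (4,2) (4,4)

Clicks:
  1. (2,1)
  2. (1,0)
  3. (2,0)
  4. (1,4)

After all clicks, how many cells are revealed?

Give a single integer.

Answer: 7

Derivation:
Click 1 (2,1) count=1: revealed 1 new [(2,1)] -> total=1
Click 2 (1,0) count=1: revealed 1 new [(1,0)] -> total=2
Click 3 (2,0) count=0: revealed 4 new [(1,1) (2,0) (3,0) (3,1)] -> total=6
Click 4 (1,4) count=2: revealed 1 new [(1,4)] -> total=7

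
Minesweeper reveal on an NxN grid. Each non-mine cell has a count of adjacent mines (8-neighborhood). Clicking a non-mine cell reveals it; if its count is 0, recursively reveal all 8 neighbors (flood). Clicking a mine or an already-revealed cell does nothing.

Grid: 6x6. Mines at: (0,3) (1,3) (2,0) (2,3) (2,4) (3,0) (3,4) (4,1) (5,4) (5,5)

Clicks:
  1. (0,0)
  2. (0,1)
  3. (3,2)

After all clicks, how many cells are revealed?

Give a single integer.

Click 1 (0,0) count=0: revealed 6 new [(0,0) (0,1) (0,2) (1,0) (1,1) (1,2)] -> total=6
Click 2 (0,1) count=0: revealed 0 new [(none)] -> total=6
Click 3 (3,2) count=2: revealed 1 new [(3,2)] -> total=7

Answer: 7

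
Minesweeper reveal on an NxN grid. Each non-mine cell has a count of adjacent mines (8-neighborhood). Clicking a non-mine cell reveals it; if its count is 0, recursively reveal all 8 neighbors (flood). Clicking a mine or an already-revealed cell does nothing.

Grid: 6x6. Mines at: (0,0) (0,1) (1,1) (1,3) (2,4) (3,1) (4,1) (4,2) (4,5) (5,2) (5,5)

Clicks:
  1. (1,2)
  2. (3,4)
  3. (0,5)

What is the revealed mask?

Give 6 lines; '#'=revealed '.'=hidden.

Click 1 (1,2) count=3: revealed 1 new [(1,2)] -> total=1
Click 2 (3,4) count=2: revealed 1 new [(3,4)] -> total=2
Click 3 (0,5) count=0: revealed 4 new [(0,4) (0,5) (1,4) (1,5)] -> total=6

Answer: ....##
..#.##
......
....#.
......
......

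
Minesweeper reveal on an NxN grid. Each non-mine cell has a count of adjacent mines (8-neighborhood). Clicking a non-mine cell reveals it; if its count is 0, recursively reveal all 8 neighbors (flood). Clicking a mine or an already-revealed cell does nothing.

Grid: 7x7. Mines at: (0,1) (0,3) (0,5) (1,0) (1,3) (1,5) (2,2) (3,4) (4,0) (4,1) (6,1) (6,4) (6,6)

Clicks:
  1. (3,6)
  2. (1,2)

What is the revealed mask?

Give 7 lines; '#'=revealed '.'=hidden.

Answer: .......
..#....
.....##
.....##
.....##
.....##
.......

Derivation:
Click 1 (3,6) count=0: revealed 8 new [(2,5) (2,6) (3,5) (3,6) (4,5) (4,6) (5,5) (5,6)] -> total=8
Click 2 (1,2) count=4: revealed 1 new [(1,2)] -> total=9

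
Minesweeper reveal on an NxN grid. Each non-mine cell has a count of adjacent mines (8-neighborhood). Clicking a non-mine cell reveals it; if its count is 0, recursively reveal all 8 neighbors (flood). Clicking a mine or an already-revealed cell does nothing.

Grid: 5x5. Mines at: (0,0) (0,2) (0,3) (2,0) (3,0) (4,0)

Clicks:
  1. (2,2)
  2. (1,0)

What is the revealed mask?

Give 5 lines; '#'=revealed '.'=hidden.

Answer: .....
#####
.####
.####
.####

Derivation:
Click 1 (2,2) count=0: revealed 16 new [(1,1) (1,2) (1,3) (1,4) (2,1) (2,2) (2,3) (2,4) (3,1) (3,2) (3,3) (3,4) (4,1) (4,2) (4,3) (4,4)] -> total=16
Click 2 (1,0) count=2: revealed 1 new [(1,0)] -> total=17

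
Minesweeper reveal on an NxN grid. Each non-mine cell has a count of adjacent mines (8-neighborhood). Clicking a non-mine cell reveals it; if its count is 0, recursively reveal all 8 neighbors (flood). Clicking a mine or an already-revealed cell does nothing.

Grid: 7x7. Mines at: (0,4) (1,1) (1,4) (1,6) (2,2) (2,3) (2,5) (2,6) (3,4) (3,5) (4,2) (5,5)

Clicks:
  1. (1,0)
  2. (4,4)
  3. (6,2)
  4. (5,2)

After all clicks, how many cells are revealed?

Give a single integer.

Click 1 (1,0) count=1: revealed 1 new [(1,0)] -> total=1
Click 2 (4,4) count=3: revealed 1 new [(4,4)] -> total=2
Click 3 (6,2) count=0: revealed 16 new [(2,0) (2,1) (3,0) (3,1) (4,0) (4,1) (5,0) (5,1) (5,2) (5,3) (5,4) (6,0) (6,1) (6,2) (6,3) (6,4)] -> total=18
Click 4 (5,2) count=1: revealed 0 new [(none)] -> total=18

Answer: 18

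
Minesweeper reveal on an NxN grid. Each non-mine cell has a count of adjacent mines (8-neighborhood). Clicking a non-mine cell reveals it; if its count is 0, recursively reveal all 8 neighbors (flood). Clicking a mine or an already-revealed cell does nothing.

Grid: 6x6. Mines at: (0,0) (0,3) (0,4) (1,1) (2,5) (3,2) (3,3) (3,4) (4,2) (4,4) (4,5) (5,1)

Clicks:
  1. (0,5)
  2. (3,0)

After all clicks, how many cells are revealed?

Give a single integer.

Click 1 (0,5) count=1: revealed 1 new [(0,5)] -> total=1
Click 2 (3,0) count=0: revealed 6 new [(2,0) (2,1) (3,0) (3,1) (4,0) (4,1)] -> total=7

Answer: 7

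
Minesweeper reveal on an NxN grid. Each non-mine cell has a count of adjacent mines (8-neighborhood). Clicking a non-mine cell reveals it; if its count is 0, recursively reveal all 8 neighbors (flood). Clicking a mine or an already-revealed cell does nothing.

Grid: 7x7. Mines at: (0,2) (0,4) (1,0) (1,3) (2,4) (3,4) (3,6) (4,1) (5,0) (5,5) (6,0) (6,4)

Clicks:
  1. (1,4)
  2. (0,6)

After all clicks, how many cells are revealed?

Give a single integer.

Click 1 (1,4) count=3: revealed 1 new [(1,4)] -> total=1
Click 2 (0,6) count=0: revealed 6 new [(0,5) (0,6) (1,5) (1,6) (2,5) (2,6)] -> total=7

Answer: 7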